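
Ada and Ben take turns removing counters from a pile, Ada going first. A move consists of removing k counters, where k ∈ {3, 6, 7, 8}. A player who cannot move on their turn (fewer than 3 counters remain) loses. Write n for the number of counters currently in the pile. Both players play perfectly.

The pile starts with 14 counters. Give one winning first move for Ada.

Use the standard recursion: the mover loses at a terminal position; elsewhere, the mover wins exactly when some move hands the opponent an L position.
n=0: no move → L
n=1: no move → L
n=2: no move → L
n=3: →0(L), so W
n=4: →1(L), so W
n=5: →2(L), so W
n=6: →0(L), so W
n=7: →1(L), so W
n=8: →2(L), so W
n=9: →2(L), so W
n=10: →2(L), so W
n=11: →8(W), 5(W), 4(W), 3(W) — all W, so L
n=12: →9(W), 6(W), 5(W), 4(W) — all W, so L
n=13: →10(W), 7(W), 6(W), 5(W) — all W, so L
n=14: →11(L), so W
From 14, the L positions reachable in one move are: 11.

Remove 3, leaving 11.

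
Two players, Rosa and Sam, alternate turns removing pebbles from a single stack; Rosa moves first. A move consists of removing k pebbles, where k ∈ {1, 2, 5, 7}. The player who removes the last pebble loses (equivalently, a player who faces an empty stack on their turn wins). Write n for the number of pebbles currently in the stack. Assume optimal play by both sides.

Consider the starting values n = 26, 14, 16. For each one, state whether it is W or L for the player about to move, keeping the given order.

26: W, 14: W, 16: L

Build the W/L table. Terminal = W. A non-terminal position is W if it has a move to some L; otherwise it is L.
n=0: no move; the opponent has just taken the last pebble and therefore loses → W
n=1: L (sole option 0(W) is W)
n=2: W (go to 1, an L position)
n=3: W (go to 1, an L position)
n=4: L (options 3(W), 2(W) are all W)
n=5: W (go to 4, an L position)
n=6: W (go to 4, an L position)
n=7: L (options 6(W), 5(W), 2(W), 0(W) are all W)
n=8: W (go to 7, an L position)
n=9: W (go to 7, an L position)
n=10: L (options 9(W), 8(W), 5(W), 3(W) are all W)
n=11: W (go to 10, an L position)
n=12: W (go to 10, an L position)
n=13: L (options 12(W), 11(W), 8(W), 6(W) are all W)
n=14: W (go to 13, an L position)
n=15: W (go to 13, an L position)
n=16: L (options 15(W), 14(W), 11(W), 9(W) are all W)
n=17: W (go to 16, an L position)
n=18: W (go to 16, an L position)
n=19: L (options 18(W), 17(W), 14(W), 12(W) are all W)
n=20: W (go to 19, an L position)
n=21: W (go to 19, an L position)
n=22: L (options 21(W), 20(W), 17(W), 15(W) are all W)
n=23: W (go to 22, an L position)
n=24: W (go to 22, an L position)
n=25: L (options 24(W), 23(W), 20(W), 18(W) are all W)
n=26: W (go to 25, an L position)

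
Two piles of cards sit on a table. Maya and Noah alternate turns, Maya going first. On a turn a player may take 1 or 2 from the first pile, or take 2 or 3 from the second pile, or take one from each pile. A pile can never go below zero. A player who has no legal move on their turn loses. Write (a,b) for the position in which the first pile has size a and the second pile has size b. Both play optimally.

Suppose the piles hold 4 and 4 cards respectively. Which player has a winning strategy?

Noah wins.

Build the W/L table. Terminal = L. A non-terminal position is W if it has a move to some L; otherwise it is L.
No move ever increases a pile, so every position that can arise here has a ≤ 4 and b ≤ 4; it is enough to label the cells with 0 ≤ a ≤ 4 and 0 ≤ b ≤ 4.
Every move lowers a or b (never raises either), so fill the grid row by row in increasing a, and left to right within a row: each cell's successors are then already labelled.
      b=0  b=1  b=2  b=3  b=4
a=0:    L    L    W    W    W
a=1:    W    W    W    L    L
a=2:    W    W    L    W    W
a=3:    L    L    W    W    W
a=4:    W    W    W    L    L
Cells with no legal move (terminal, hence L): (0,0), (0,1).
The remaining L cells, each justified by listing all of its moves:
(1,3): moves to (0,3)(W), (1,1)(W), (1,0)(W), (0,2)(W); every one is W ⇒ L
(1,4): moves to (0,4)(W), (1,2)(W), (1,1)(W), (0,3)(W); every one is W ⇒ L
(2,2): moves to (1,2)(W), (0,2)(W), (2,0)(W), (1,1)(W); every one is W ⇒ L
(3,0): moves to (2,0)(W), (1,0)(W); every one is W ⇒ L
(3,1): moves to (2,1)(W), (1,1)(W), (2,0)(W); every one is W ⇒ L
(4,3): moves to (3,3)(W), (2,3)(W), (4,1)(W), (4,0)(W), (3,2)(W); every one is W ⇒ L
(4,4): moves to (3,4)(W), (2,4)(W), (4,2)(W), (4,1)(W), (3,3)(W); every one is W ⇒ L
Every other cell has at least one move into one of the L cells above, so it is W.
The starting position (4,4) is L: whatever Maya does, the opponent receives a W position.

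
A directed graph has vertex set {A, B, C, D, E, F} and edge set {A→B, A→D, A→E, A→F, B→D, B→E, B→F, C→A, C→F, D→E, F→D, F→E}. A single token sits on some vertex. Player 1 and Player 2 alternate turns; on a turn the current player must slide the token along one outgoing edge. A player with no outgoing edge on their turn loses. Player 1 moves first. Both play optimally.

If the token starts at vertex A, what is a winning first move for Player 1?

Build the W/L table. Terminal = L. A non-terminal position is W if it has a move to some L; otherwise it is L.
Every edge goes from a vertex to one that appears earlier in the order E, D, F, B, A, C, so processing vertices in that order labels each vertex after all of its successors.
E: no outgoing edge → L
D: →E(L), so W
F: →E(L), so W
B: →E(L), so W
A: →E(L), so W
C: →A(W), F(W) — all W, so L
From A, the L positions reachable in one move are: E.

Move to E.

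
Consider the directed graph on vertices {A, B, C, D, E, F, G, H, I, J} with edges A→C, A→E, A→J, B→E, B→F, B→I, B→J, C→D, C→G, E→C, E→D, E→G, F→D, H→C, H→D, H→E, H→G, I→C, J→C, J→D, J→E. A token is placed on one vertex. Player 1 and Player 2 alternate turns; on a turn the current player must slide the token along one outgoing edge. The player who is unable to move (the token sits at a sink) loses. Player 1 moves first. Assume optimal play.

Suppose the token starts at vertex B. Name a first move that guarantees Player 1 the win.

Build the W/L table. Terminal = L. A non-terminal position is W if it has a move to some L; otherwise it is L.
Every edge goes from a vertex to one that appears earlier in the order G, D, C, E, J, I, F, B, A, H, so processing vertices in that order labels each vertex after all of its successors.
G: no outgoing edge → L
D: no outgoing edge → L
C: reaches L-position D → W
E: reaches L-position D → W
J: reaches L-position D → W
I: only reaches C(W), which is W → L
F: reaches L-position D → W
B: reaches L-position I → W
A: only reaches J(W), E(W), C(W), all W → L
H: reaches L-position D → W
From B, the L positions reachable in one move are: I.

Move to I.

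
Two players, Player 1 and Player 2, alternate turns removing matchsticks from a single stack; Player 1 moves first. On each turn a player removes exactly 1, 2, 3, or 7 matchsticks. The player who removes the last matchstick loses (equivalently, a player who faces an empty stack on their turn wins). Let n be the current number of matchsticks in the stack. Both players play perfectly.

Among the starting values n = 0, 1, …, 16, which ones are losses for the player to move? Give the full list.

Use the standard recursion: the mover wins at a terminal position; elsewhere, the mover wins exactly when some move hands the opponent an L position.
n=0: no move; the opponent has just taken the last matchstick and therefore loses → W
n=1: L (sole option 0(W) is W)
n=2: W (go to 1, an L position)
n=3: W (go to 1, an L position)
n=4: W (go to 1, an L position)
n=5: L (options 4(W), 3(W), 2(W) are all W)
n=6: W (go to 5, an L position)
n=7: W (go to 5, an L position)
n=8: W (go to 5, an L position)
n=9: L (options 8(W), 7(W), 6(W), 2(W) are all W)
n=10: W (go to 9, an L position)
n=11: W (go to 9, an L position)
n=12: W (go to 9, an L position)
n=13: L (options 12(W), 11(W), 10(W), 6(W) are all W)
n=14: W (go to 13, an L position)
n=15: W (go to 13, an L position)
n=16: W (go to 13, an L position)
The losing starting values of n are exactly the entries labelled L in this table (4 of them).

1, 5, 9, 13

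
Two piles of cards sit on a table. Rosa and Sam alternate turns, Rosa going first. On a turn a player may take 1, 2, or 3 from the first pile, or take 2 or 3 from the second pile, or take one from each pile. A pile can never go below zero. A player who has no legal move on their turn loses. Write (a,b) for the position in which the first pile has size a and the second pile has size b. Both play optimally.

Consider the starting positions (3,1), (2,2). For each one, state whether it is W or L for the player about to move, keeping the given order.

Work bottom-up. With no move the player to move loses. Otherwise the position is W if at least one move leads to an L position for the opponent, and L if every move leads to a W.
No move ever increases a pile, so every position that can arise here has a ≤ 3 and b ≤ 2; it is enough to label the cells with 0 ≤ a ≤ 3 and 0 ≤ b ≤ 2.
Every move lowers a or b (never raises either), so fill the grid row by row in increasing a, and left to right within a row: each cell's successors are then already labelled.
      b=0  b=1  b=2
a=0:    L    L    W
a=1:    W    W    W
a=2:    W    W    L
a=3:    W    W    W
Cells with no legal move (terminal, hence L): (0,0), (0,1).
The remaining L cells, each justified by listing all of its moves:
(2,2): only reaches (1,2)(W), (0,2)(W), (2,0)(W), (1,1)(W), all W → L
Every other cell has at least one move into one of the L cells above, so it is W.
(3,1): the move to (0,1) reaches an L cell, so W
(2,2): one of the L cells justified above, so L

(3,1): W, (2,2): L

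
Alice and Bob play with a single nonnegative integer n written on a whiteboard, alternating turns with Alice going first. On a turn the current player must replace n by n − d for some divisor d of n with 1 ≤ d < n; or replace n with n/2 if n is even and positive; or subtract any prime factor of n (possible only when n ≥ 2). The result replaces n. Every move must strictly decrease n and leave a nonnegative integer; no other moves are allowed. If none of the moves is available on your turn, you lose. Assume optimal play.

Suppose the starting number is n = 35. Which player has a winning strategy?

Positions with no move are L. A position that does have a move is losing for the player to move precisely when every available move leads to a winning position for the opponent. Fill in the labels:
n=0: no move → L
n=1: no move → L
n=2: W (go to 0, an L position)
n=3: W (go to 0, an L position)
n=4: L (options 2(W), 3(W) are all W)
n=5: W (go to 0, an L position)
n=6: W (go to 4, an L position)
n=7: W (go to 0, an L position)
n=8: W (go to 4, an L position)
n=9: L (options 6(W), 8(W) are all W)
n=10: W (go to 9, an L position)
n=11: W (go to 0, an L position)
n=12: W (go to 9, an L position)
n=13: W (go to 0, an L position)
n=14: L (options 7(W), 12(W), 13(W) are all W)
n=15: W (go to 14, an L position)
n=16: W (go to 14, an L position)
n=17: W (go to 0, an L position)
n=18: W (go to 9, an L position)
n=19: W (go to 0, an L position)
n=20: L (options 10(W), 15(W), 16(W), 18(W), 19(W) are all W)
n=21: W (go to 14, an L position)
n=22: W (go to 20, an L position)
n=23: W (go to 0, an L position)
n=24: W (go to 20, an L position)
n=25: W (go to 20, an L position)
n=26: L (options 13(W), 24(W), 25(W) are all W)
n=27: W (go to 26, an L position)
n=28: W (go to 14, an L position)
n=29: W (go to 0, an L position)
n=30: W (go to 20, an L position)
n=31: W (go to 0, an L position)
n=32: L (options 16(W), 24(W), 28(W), 30(W), 31(W) are all W)
n=33: W (go to 32, an L position)
n=34: W (go to 32, an L position)
n=35: L (options 28(W), 30(W), 34(W) are all W)
The starting position 35 is L: whatever Alice does, the opponent receives a W position.

Bob wins.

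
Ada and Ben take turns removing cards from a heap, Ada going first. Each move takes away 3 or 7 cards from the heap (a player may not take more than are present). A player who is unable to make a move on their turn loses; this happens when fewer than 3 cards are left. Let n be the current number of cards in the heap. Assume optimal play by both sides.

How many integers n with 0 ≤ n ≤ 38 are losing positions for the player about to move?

Positions with no move are L. A position that does have a move is losing for the player to move precisely when every available move leads to a winning position for the opponent. Fill in the labels:
n=0: no move → L
n=1: no move → L
n=2: no move → L
n=3: can move to 0, which is L ⇒ W
n=4: can move to 1, which is L ⇒ W
n=5: can move to 2, which is L ⇒ W
n=6: the only move is to 3(W), a W ⇒ L
n=7: can move to 0, which is L ⇒ W
n=8: can move to 1, which is L ⇒ W
n=9: can move to 6, which is L ⇒ W
n=10: moves to 7(W), 3(W); every one is W ⇒ L
n=11: moves to 8(W), 4(W); every one is W ⇒ L
n=12: moves to 9(W), 5(W); every one is W ⇒ L
n=13: can move to 10, which is L ⇒ W
n=14: can move to 11, which is L ⇒ W
n=15: can move to 12, which is L ⇒ W
n=16: moves to 13(W), 9(W); every one is W ⇒ L
n=17: can move to 10, which is L ⇒ W
n=18: can move to 11, which is L ⇒ W
n=19: can move to 16, which is L ⇒ W
n=20: moves to 17(W), 13(W); every one is W ⇒ L
n=21: moves to 18(W), 14(W); every one is W ⇒ L
n=22: moves to 19(W), 15(W); every one is W ⇒ L
n=23: can move to 20, which is L ⇒ W
n=24: can move to 21, which is L ⇒ W
n=25: can move to 22, which is L ⇒ W
n=26: moves to 23(W), 19(W); every one is W ⇒ L
n=27: can move to 20, which is L ⇒ W
n=28: can move to 21, which is L ⇒ W
n=29: can move to 26, which is L ⇒ W
n=30: moves to 27(W), 23(W); every one is W ⇒ L
n=31: moves to 28(W), 24(W); every one is W ⇒ L
n=32: moves to 29(W), 25(W); every one is W ⇒ L
n=33: can move to 30, which is L ⇒ W
n=34: can move to 31, which is L ⇒ W
n=35: can move to 32, which is L ⇒ W
n=36: moves to 33(W), 29(W); every one is W ⇒ L
n=37: can move to 30, which is L ⇒ W
n=38: can move to 31, which is L ⇒ W
L entries with 0 ≤ n ≤ 38: n = 0, 1, 2, 6, 10, 11, 12, 16, 20, 21, 22, 26, 30, 31, 32, 36; that makes 16.

16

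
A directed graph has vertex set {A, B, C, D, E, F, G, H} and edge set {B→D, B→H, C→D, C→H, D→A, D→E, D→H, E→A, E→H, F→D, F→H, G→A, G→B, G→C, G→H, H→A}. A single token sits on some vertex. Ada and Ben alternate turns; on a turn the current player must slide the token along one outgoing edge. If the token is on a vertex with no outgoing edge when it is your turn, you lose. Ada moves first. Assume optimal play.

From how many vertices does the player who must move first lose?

Build the W/L table. Terminal = L. A non-terminal position is W if it has a move to some L; otherwise it is L.
Every edge goes from a vertex to one that appears earlier in the order A, H, E, D, F, C, B, G, so processing vertices in that order labels each vertex after all of its successors.
A: no outgoing edge → L
H: →A(L), so W
E: →A(L), so W
D: →A(L), so W
F: →D(W), H(W) — all W, so L
C: →D(W), H(W) — all W, so L
B: →D(W), H(W) — all W, so L
G: →B(L), so W
The L vertices are A, B, C, F; that is 4 in all.

4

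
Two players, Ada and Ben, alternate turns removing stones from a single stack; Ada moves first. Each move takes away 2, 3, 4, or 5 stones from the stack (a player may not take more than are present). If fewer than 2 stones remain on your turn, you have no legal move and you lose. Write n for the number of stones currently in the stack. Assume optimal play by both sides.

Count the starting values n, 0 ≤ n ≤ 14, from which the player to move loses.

5

Positions with no move are L. A position that does have a move is losing for the player to move precisely when every available move leads to a winning position for the opponent. Fill in the labels:
n=0: no move → L
n=1: no move → L
n=2: →0(L), so W
n=3: →1(L), so W
n=4: →1(L), so W
n=5: →1(L), so W
n=6: →1(L), so W
n=7: →5(W), 4(W), 3(W), 2(W) — all W, so L
n=8: →6(W), 5(W), 4(W), 3(W) — all W, so L
n=9: →7(L), so W
n=10: →8(L), so W
n=11: →8(L), so W
n=12: →8(L), so W
n=13: →8(L), so W
n=14: →12(W), 11(W), 10(W), 9(W) — all W, so L
L entries with 0 ≤ n ≤ 14: n = 0, 1, 7, 8, 14; that makes 5.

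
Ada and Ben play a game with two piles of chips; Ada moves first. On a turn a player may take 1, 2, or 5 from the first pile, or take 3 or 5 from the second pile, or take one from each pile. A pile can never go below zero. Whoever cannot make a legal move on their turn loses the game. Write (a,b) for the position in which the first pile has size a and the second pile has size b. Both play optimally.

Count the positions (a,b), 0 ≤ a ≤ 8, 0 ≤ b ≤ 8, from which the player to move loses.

24

Compute win/loss labels from the base case upward. A position with no move is L. Any other position is W if it can reach an L in one move, else L.
Every move lowers a or b (never raises either), so fill the grid row by row in increasing a, and left to right within a row: each cell's successors are then already labelled.
      b=0  b=1  b=2  b=3  b=4  b=5  b=6  b=7  b=8
a=0:    L    L    L    W    W    W    W    W    L
a=1:    W    W    W    W    L    L    L    W    W
a=2:    W    W    W    L    W    W    W    W    W
a=3:    L    L    L    W    W    W    W    W    L
a=4:    W    W    W    W    L    L    L    W    W
a=5:    W    W    W    L    W    W    W    W    W
a=6:    L    L    L    W    W    W    W    W    L
a=7:    W    W    W    W    L    L    L    W    W
a=8:    W    W    W    L    W    W    W    W    W
Cells with no legal move (terminal, hence L): (0,0), (0,1), (0,2).
The remaining L cells, each justified by listing all of its moves:
(0,8): →(0,5)(W), (0,3)(W) — all W, so L
(1,4): →(0,4)(W), (1,1)(W), (0,3)(W) — all W, so L
(1,5): →(0,5)(W), (1,2)(W), (1,0)(W), (0,4)(W) — all W, so L
(1,6): →(0,6)(W), (1,3)(W), (1,1)(W), (0,5)(W) — all W, so L
(2,3): →(1,3)(W), (0,3)(W), (2,0)(W), (1,2)(W) — all W, so L
(3,0): →(2,0)(W), (1,0)(W) — all W, so L
(3,1): →(2,1)(W), (1,1)(W), (2,0)(W) — all W, so L
(3,2): →(2,2)(W), (1,2)(W), (2,1)(W) — all W, so L
(3,8): →(2,8)(W), (1,8)(W), (3,5)(W), (3,3)(W), (2,7)(W) — all W, so L
(4,4): →(3,4)(W), (2,4)(W), (4,1)(W), (3,3)(W) — all W, so L
(4,5): →(3,5)(W), (2,5)(W), (4,2)(W), (4,0)(W), (3,4)(W) — all W, so L
(4,6): →(3,6)(W), (2,6)(W), (4,3)(W), (4,1)(W), (3,5)(W) — all W, so L
(5,3): →(4,3)(W), (3,3)(W), (0,3)(W), (5,0)(W), (4,2)(W) — all W, so L
(6,0): →(5,0)(W), (4,0)(W), (1,0)(W) — all W, so L
(6,1): →(5,1)(W), (4,1)(W), (1,1)(W), (5,0)(W) — all W, so L
(6,2): →(5,2)(W), (4,2)(W), (1,2)(W), (5,1)(W) — all W, so L
(6,8): →(5,8)(W), (4,8)(W), (1,8)(W), (6,5)(W), (6,3)(W), (5,7)(W) — all W, so L
(7,4): →(6,4)(W), (5,4)(W), (2,4)(W), (7,1)(W), (6,3)(W) — all W, so L
(7,5): →(6,5)(W), (5,5)(W), (2,5)(W), (7,2)(W), (7,0)(W), (6,4)(W) — all W, so L
(7,6): →(6,6)(W), (5,6)(W), (2,6)(W), (7,3)(W), (7,1)(W), (6,5)(W) — all W, so L
(8,3): →(7,3)(W), (6,3)(W), (3,3)(W), (8,0)(W), (7,2)(W) — all W, so L
Every other cell has at least one move into one of the L cells above, so it is W.
L cells per row: a=0: 4, a=1: 3, a=2: 1, a=3: 4, a=4: 3, a=5: 1, a=6: 4, a=7: 3, a=8: 1; total 24.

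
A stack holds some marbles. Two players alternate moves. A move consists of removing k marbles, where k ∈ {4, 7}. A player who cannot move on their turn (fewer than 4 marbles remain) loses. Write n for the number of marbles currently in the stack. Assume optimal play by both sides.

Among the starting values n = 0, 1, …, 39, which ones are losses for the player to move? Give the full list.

Label each position W (a win for the player to move) or L (a loss). A position with no legal move is L; any other position is W exactly when some move reaches an L, and L when every move reaches a W.
n=0: no move → L
n=1: no move → L
n=2: no move → L
n=3: no move → L
n=4: reaches L-position 0 → W
n=5: reaches L-position 1 → W
n=6: reaches L-position 2 → W
n=7: reaches L-position 3 → W
n=8: reaches L-position 1 → W
n=9: reaches L-position 2 → W
n=10: reaches L-position 3 → W
n=11: only reaches 7(W), 4(W), all W → L
n=12: only reaches 8(W), 5(W), all W → L
n=13: only reaches 9(W), 6(W), all W → L
n=14: only reaches 10(W), 7(W), all W → L
n=15: reaches L-position 11 → W
n=16: reaches L-position 12 → W
n=17: reaches L-position 13 → W
n=18: reaches L-position 14 → W
n=19: reaches L-position 12 → W
n=20: reaches L-position 13 → W
n=21: reaches L-position 14 → W
n=22: only reaches 18(W), 15(W), all W → L
n=23: only reaches 19(W), 16(W), all W → L
n=24: only reaches 20(W), 17(W), all W → L
n=25: only reaches 21(W), 18(W), all W → L
n=26: reaches L-position 22 → W
n=27: reaches L-position 23 → W
n=28: reaches L-position 24 → W
n=29: reaches L-position 25 → W
n=30: reaches L-position 23 → W
n=31: reaches L-position 24 → W
n=32: reaches L-position 25 → W
n=33: only reaches 29(W), 26(W), all W → L
n=34: only reaches 30(W), 27(W), all W → L
n=35: only reaches 31(W), 28(W), all W → L
n=36: only reaches 32(W), 29(W), all W → L
n=37: reaches L-position 33 → W
n=38: reaches L-position 34 → W
n=39: reaches L-position 35 → W
The losing starting values of n are exactly the entries labelled L in this table (16 of them).

0, 1, 2, 3, 11, 12, 13, 14, 22, 23, 24, 25, 33, 34, 35, 36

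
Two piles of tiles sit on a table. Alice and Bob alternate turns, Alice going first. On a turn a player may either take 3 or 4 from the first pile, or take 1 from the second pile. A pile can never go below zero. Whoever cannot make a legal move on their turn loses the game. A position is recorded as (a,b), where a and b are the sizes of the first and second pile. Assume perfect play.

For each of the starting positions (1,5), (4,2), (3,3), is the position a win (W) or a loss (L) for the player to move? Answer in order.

Build the W/L table. Terminal = L. A non-terminal position is W if it has a move to some L; otherwise it is L.
No move ever increases a pile, so every position that can arise here has a ≤ 4 and b ≤ 5; it is enough to label the cells with 0 ≤ a ≤ 4 and 0 ≤ b ≤ 5.
Every move lowers a or b (never raises either), so fill the grid row by row in increasing a, and left to right within a row: each cell's successors are then already labelled.
      b=0  b=1  b=2  b=3  b=4  b=5
a=0:    L    W    L    W    L    W
a=1:    L    W    L    W    L    W
a=2:    L    W    L    W    L    W
a=3:    W    L    W    L    W    L
a=4:    W    L    W    L    W    L
Cells with no legal move (terminal, hence L): (0,0), (1,0), (2,0).
The remaining L cells, each justified by listing all of its moves:
(0,2): only reaches (0,1)(W), which is W → L
(0,4): only reaches (0,3)(W), which is W → L
(1,2): only reaches (1,1)(W), which is W → L
(1,4): only reaches (1,3)(W), which is W → L
(2,2): only reaches (2,1)(W), which is W → L
(2,4): only reaches (2,3)(W), which is W → L
(3,1): only reaches (0,1)(W), (3,0)(W), all W → L
(3,3): only reaches (0,3)(W), (3,2)(W), all W → L
(3,5): only reaches (0,5)(W), (3,4)(W), all W → L
(4,1): only reaches (1,1)(W), (0,1)(W), (4,0)(W), all W → L
(4,3): only reaches (1,3)(W), (0,3)(W), (4,2)(W), all W → L
(4,5): only reaches (1,5)(W), (0,5)(W), (4,4)(W), all W → L
Every other cell has at least one move into one of the L cells above, so it is W.
(1,5): the move to (1,4) reaches an L cell, so W
(4,2): the move to (1,2) reaches an L cell, so W
(3,3): one of the L cells justified above, so L

(1,5): W, (4,2): W, (3,3): L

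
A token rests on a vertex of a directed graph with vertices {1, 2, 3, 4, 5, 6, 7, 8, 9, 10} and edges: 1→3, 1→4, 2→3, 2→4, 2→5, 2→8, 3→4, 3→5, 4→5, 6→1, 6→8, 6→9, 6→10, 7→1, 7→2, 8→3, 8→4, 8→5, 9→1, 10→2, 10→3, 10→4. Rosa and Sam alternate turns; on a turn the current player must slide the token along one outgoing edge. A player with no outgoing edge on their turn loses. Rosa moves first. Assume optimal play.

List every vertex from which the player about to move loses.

Work bottom-up. With no move the player to move loses. Otherwise the position is W if at least one move leads to an L position for the opponent, and L if every move leads to a W.
Every edge goes from a vertex to one that appears earlier in the order 5, 4, 3, 8, 2, 1, 10, 7, 9, 6, so processing vertices in that order labels each vertex after all of its successors.
5: no outgoing edge → L
4: can move to 5, which is L ⇒ W
3: can move to 5, which is L ⇒ W
8: can move to 5, which is L ⇒ W
2: can move to 5, which is L ⇒ W
1: moves to 3(W), 4(W); every one is W ⇒ L
10: moves to 2(W), 3(W), 4(W); every one is W ⇒ L
7: can move to 1, which is L ⇒ W
9: can move to 1, which is L ⇒ W
6: can move to 10, which is L ⇒ W
The losing starting vertices are exactly the entries labelled L in this table (3 of them).

1, 5, 10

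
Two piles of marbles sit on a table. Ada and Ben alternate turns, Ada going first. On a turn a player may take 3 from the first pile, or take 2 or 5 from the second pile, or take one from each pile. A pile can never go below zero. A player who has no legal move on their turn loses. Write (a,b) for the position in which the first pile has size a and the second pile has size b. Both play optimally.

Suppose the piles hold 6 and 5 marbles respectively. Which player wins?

Ada wins.

Classify positions by backward induction: terminal positions (no move available) are L. From any other position, the mover wins iff some move reaches an L.
No move ever increases a pile, so every position that can arise here has a ≤ 6 and b ≤ 5; it is enough to label the cells with 0 ≤ a ≤ 6 and 0 ≤ b ≤ 5.
Every move lowers a or b (never raises either), so fill the grid row by row in increasing a, and left to right within a row: each cell's successors are then already labelled.
      b=0  b=1  b=2  b=3  b=4  b=5
a=0:    L    L    W    W    L    W
a=1:    L    W    W    L    L    W
a=2:    L    W    W    L    W    W
a=3:    W    W    L    L    W    W
a=4:    W    L    L    W    W    L
a=5:    W    L    W    W    L    L
a=6:    L    L    W    W    L    W
Cells with no legal move (terminal, hence L): (0,0), (0,1), (1,0), (2,0).
The remaining L cells, each justified by listing all of its moves:
(0,4): L (sole option (0,2)(W) is W)
(1,3): L (options (1,1)(W), (0,2)(W) are all W)
(1,4): L (options (1,2)(W), (0,3)(W) are all W)
(2,3): L (options (2,1)(W), (1,2)(W) are all W)
(3,2): L (options (0,2)(W), (3,0)(W), (2,1)(W) are all W)
(3,3): L (options (0,3)(W), (3,1)(W), (2,2)(W) are all W)
(4,1): L (options (1,1)(W), (3,0)(W) are all W)
(4,2): L (options (1,2)(W), (4,0)(W), (3,1)(W) are all W)
(4,5): L (options (1,5)(W), (4,3)(W), (4,0)(W), (3,4)(W) are all W)
(5,1): L (options (2,1)(W), (4,0)(W) are all W)
(5,4): L (options (2,4)(W), (5,2)(W), (4,3)(W) are all W)
(5,5): L (options (2,5)(W), (5,3)(W), (5,0)(W), (4,4)(W) are all W)
(6,0): L (sole option (3,0)(W) is W)
(6,1): L (options (3,1)(W), (5,0)(W) are all W)
(6,4): L (options (3,4)(W), (6,2)(W), (5,3)(W) are all W)
Every other cell has at least one move into one of the L cells above, so it is W.
From (6,5) Ada can move to (6,0), reaching an L position.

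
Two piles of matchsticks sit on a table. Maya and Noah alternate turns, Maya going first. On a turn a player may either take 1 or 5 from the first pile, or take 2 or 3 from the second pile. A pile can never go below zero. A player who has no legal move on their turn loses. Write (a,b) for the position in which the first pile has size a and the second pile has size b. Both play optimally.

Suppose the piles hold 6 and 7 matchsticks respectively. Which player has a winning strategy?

Maya wins.

Build the W/L table. Terminal = L. A non-terminal position is W if it has a move to some L; otherwise it is L.
No move ever increases a pile, so every position that can arise here has a ≤ 6 and b ≤ 7; it is enough to label the cells with 0 ≤ a ≤ 6 and 0 ≤ b ≤ 7.
Every move lowers a or b (never raises either), so fill the grid row by row in increasing a, and left to right within a row: each cell's successors are then already labelled.
      b=0  b=1  b=2  b=3  b=4  b=5  b=6  b=7
a=0:    L    L    W    W    W    L    L    W
a=1:    W    W    L    L    W    W    W    L
a=2:    L    L    W    W    W    L    L    W
a=3:    W    W    L    L    W    W    W    L
a=4:    L    L    W    W    W    L    L    W
a=5:    W    W    L    L    W    W    W    L
a=6:    L    L    W    W    W    L    L    W
Cells with no legal move (terminal, hence L): (0,0), (0,1).
The remaining L cells, each justified by listing all of its moves:
(0,5): moves to (0,3)(W), (0,2)(W); every one is W ⇒ L
(0,6): moves to (0,4)(W), (0,3)(W); every one is W ⇒ L
(1,2): moves to (0,2)(W), (1,0)(W); every one is W ⇒ L
(1,3): moves to (0,3)(W), (1,1)(W), (1,0)(W); every one is W ⇒ L
(1,7): moves to (0,7)(W), (1,5)(W), (1,4)(W); every one is W ⇒ L
(2,0): the only move is to (1,0)(W), a W ⇒ L
(2,1): the only move is to (1,1)(W), a W ⇒ L
(2,5): moves to (1,5)(W), (2,3)(W), (2,2)(W); every one is W ⇒ L
(2,6): moves to (1,6)(W), (2,4)(W), (2,3)(W); every one is W ⇒ L
(3,2): moves to (2,2)(W), (3,0)(W); every one is W ⇒ L
(3,3): moves to (2,3)(W), (3,1)(W), (3,0)(W); every one is W ⇒ L
(3,7): moves to (2,7)(W), (3,5)(W), (3,4)(W); every one is W ⇒ L
(4,0): the only move is to (3,0)(W), a W ⇒ L
(4,1): the only move is to (3,1)(W), a W ⇒ L
(4,5): moves to (3,5)(W), (4,3)(W), (4,2)(W); every one is W ⇒ L
(4,6): moves to (3,6)(W), (4,4)(W), (4,3)(W); every one is W ⇒ L
(5,2): moves to (4,2)(W), (0,2)(W), (5,0)(W); every one is W ⇒ L
(5,3): moves to (4,3)(W), (0,3)(W), (5,1)(W), (5,0)(W); every one is W ⇒ L
(5,7): moves to (4,7)(W), (0,7)(W), (5,5)(W), (5,4)(W); every one is W ⇒ L
(6,0): moves to (5,0)(W), (1,0)(W); every one is W ⇒ L
(6,1): moves to (5,1)(W), (1,1)(W); every one is W ⇒ L
(6,5): moves to (5,5)(W), (1,5)(W), (6,3)(W), (6,2)(W); every one is W ⇒ L
(6,6): moves to (5,6)(W), (1,6)(W), (6,4)(W), (6,3)(W); every one is W ⇒ L
Every other cell has at least one move into one of the L cells above, so it is W.
From (6,7) Maya can move to (5,7), reaching an L position.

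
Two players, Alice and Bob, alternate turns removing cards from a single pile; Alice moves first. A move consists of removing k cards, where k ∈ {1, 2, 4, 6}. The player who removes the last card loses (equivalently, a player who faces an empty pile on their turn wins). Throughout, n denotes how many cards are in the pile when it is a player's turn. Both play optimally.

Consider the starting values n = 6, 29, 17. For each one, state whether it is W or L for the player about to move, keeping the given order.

Classify positions by backward induction: terminal positions (no move available) are W. From any other position, the mover wins iff some move reaches an L.
n=0: no move; the opponent has just taken the last card and therefore loses → W
n=1: L (sole option 0(W) is W)
n=2: W (go to 1, an L position)
n=3: W (go to 1, an L position)
n=4: L (options 3(W), 2(W), 0(W) are all W)
n=5: W (go to 4, an L position)
n=6: W (go to 4, an L position)
n=7: W (go to 1, an L position)
n=8: W (go to 4, an L position)
n=9: L (options 8(W), 7(W), 5(W), 3(W) are all W)
n=10: W (go to 9, an L position)
n=11: W (go to 9, an L position)
n=12: L (options 11(W), 10(W), 8(W), 6(W) are all W)
n=13: W (go to 12, an L position)
n=14: W (go to 12, an L position)
n=15: W (go to 9, an L position)
n=16: W (go to 12, an L position)
n=17: L (options 16(W), 15(W), 13(W), 11(W) are all W)
n=18: W (go to 17, an L position)
n=19: W (go to 17, an L position)
n=20: L (options 19(W), 18(W), 16(W), 14(W) are all W)
n=21: W (go to 20, an L position)
n=22: W (go to 20, an L position)
n=23: W (go to 17, an L position)
n=24: W (go to 20, an L position)
n=25: L (options 24(W), 23(W), 21(W), 19(W) are all W)
n=26: W (go to 25, an L position)
n=27: W (go to 25, an L position)
n=28: L (options 27(W), 26(W), 24(W), 22(W) are all W)
n=29: W (go to 28, an L position)

6: W, 29: W, 17: L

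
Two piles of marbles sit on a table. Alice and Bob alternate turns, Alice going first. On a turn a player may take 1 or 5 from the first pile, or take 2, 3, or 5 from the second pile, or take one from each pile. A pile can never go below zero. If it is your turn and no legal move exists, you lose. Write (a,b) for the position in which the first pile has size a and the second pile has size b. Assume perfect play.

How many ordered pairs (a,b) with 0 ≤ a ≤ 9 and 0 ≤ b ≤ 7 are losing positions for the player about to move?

Work bottom-up. With no move the player to move loses. Otherwise the position is W if at least one move leads to an L position for the opponent, and L if every move leads to a W.
Every move lowers a or b (never raises either), so fill the grid row by row in increasing a, and left to right within a row: each cell's successors are then already labelled.
      b=0  b=1  b=2  b=3  b=4  b=5  b=6  b=7
a=0:    L    L    W    W    W    W    W    L
a=1:    W    W    W    L    L    W    W    W
a=2:    L    L    W    W    W    W    W    L
a=3:    W    W    W    L    L    W    W    W
a=4:    L    L    W    W    W    W    W    L
a=5:    W    W    W    L    L    W    W    W
a=6:    L    L    W    W    W    W    W    L
a=7:    W    W    W    L    L    W    W    W
a=8:    L    L    W    W    W    W    W    L
a=9:    W    W    W    L    L    W    W    W
Cells with no legal move (terminal, hence L): (0,0), (0,1).
The remaining L cells, each justified by listing all of its moves:
(0,7): →(0,5)(W), (0,4)(W), (0,2)(W) — all W, so L
(1,3): →(0,3)(W), (1,1)(W), (1,0)(W), (0,2)(W) — all W, so L
(1,4): →(0,4)(W), (1,2)(W), (1,1)(W), (0,3)(W) — all W, so L
(2,0): →(1,0)(W) only, which is W, so L
(2,1): →(1,1)(W), (1,0)(W) — all W, so L
(2,7): →(1,7)(W), (2,5)(W), (2,4)(W), (2,2)(W), (1,6)(W) — all W, so L
(3,3): →(2,3)(W), (3,1)(W), (3,0)(W), (2,2)(W) — all W, so L
(3,4): →(2,4)(W), (3,2)(W), (3,1)(W), (2,3)(W) — all W, so L
(4,0): →(3,0)(W) only, which is W, so L
(4,1): →(3,1)(W), (3,0)(W) — all W, so L
(4,7): →(3,7)(W), (4,5)(W), (4,4)(W), (4,2)(W), (3,6)(W) — all W, so L
(5,3): →(4,3)(W), (0,3)(W), (5,1)(W), (5,0)(W), (4,2)(W) — all W, so L
(5,4): →(4,4)(W), (0,4)(W), (5,2)(W), (5,1)(W), (4,3)(W) — all W, so L
(6,0): →(5,0)(W), (1,0)(W) — all W, so L
(6,1): →(5,1)(W), (1,1)(W), (5,0)(W) — all W, so L
(6,7): →(5,7)(W), (1,7)(W), (6,5)(W), (6,4)(W), (6,2)(W), (5,6)(W) — all W, so L
(7,3): →(6,3)(W), (2,3)(W), (7,1)(W), (7,0)(W), (6,2)(W) — all W, so L
(7,4): →(6,4)(W), (2,4)(W), (7,2)(W), (7,1)(W), (6,3)(W) — all W, so L
(8,0): →(7,0)(W), (3,0)(W) — all W, so L
(8,1): →(7,1)(W), (3,1)(W), (7,0)(W) — all W, so L
(8,7): →(7,7)(W), (3,7)(W), (8,5)(W), (8,4)(W), (8,2)(W), (7,6)(W) — all W, so L
(9,3): →(8,3)(W), (4,3)(W), (9,1)(W), (9,0)(W), (8,2)(W) — all W, so L
(9,4): →(8,4)(W), (4,4)(W), (9,2)(W), (9,1)(W), (8,3)(W) — all W, so L
Every other cell has at least one move into one of the L cells above, so it is W.
L cells per row: a=0: 3, a=1: 2, a=2: 3, a=3: 2, a=4: 3, a=5: 2, a=6: 3, a=7: 2, a=8: 3, a=9: 2; total 25.

25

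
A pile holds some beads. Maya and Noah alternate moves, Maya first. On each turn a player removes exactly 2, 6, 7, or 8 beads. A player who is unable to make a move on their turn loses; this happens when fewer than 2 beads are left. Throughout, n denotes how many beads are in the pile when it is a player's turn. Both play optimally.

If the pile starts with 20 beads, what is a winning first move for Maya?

Build the W/L table. Terminal = L. A non-terminal position is W if it has a move to some L; otherwise it is L.
n=0: no move → L
n=1: no move → L
n=2: reaches L-position 0 → W
n=3: reaches L-position 1 → W
n=4: only reaches 2(W), which is W → L
n=5: only reaches 3(W), which is W → L
n=6: reaches L-position 4 → W
n=7: reaches L-position 5 → W
n=8: reaches L-position 1 → W
n=9: reaches L-position 1 → W
n=10: reaches L-position 4 → W
n=11: reaches L-position 5 → W
n=12: reaches L-position 5 → W
n=13: reaches L-position 5 → W
n=14: only reaches 12(W), 8(W), 7(W), 6(W), all W → L
n=15: only reaches 13(W), 9(W), 8(W), 7(W), all W → L
n=16: reaches L-position 14 → W
n=17: reaches L-position 15 → W
n=18: only reaches 16(W), 12(W), 11(W), 10(W), all W → L
n=19: only reaches 17(W), 13(W), 12(W), 11(W), all W → L
n=20: reaches L-position 18 → W
From 20, the L positions reachable in one move are: 18, 14. Any move reaching one of these is winning.

Remove 2, leaving 18.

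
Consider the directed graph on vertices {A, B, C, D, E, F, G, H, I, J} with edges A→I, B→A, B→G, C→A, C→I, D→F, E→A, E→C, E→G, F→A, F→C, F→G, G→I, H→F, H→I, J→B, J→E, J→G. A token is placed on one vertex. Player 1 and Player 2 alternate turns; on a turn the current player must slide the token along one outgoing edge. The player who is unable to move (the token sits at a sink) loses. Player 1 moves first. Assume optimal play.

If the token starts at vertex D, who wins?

Player 1 wins.

Classify positions by backward induction: terminal positions (no move available) are L. From any other position, the mover wins iff some move reaches an L.
Every edge goes from a vertex to one that appears earlier in the order I, G, A, C, E, B, F, J, D, H, so processing vertices in that order labels each vertex after all of its successors.
I: no outgoing edge → L
G: W (go to I, an L position)
A: W (go to I, an L position)
C: W (go to I, an L position)
E: L (options C(W), A(W), G(W) are all W)
B: L (options A(W), G(W) are all W)
F: L (options C(W), A(W), G(W) are all W)
J: W (go to B, an L position)
D: W (go to F, an L position)
H: W (go to F, an L position)
The starting position D is W: Player 1 should move to F, handing over an L position.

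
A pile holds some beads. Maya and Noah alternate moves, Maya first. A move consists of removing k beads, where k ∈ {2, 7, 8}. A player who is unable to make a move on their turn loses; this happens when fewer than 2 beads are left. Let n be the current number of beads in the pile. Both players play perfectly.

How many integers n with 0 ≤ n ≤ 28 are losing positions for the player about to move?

11

Work bottom-up. With no move the player to move loses. Otherwise the position is W if at least one move leads to an L position for the opponent, and L if every move leads to a W.
n=0: no move → L
n=1: no move → L
n=2: →0(L), so W
n=3: →1(L), so W
n=4: →2(W) only, which is W, so L
n=5: →3(W) only, which is W, so L
n=6: →4(L), so W
n=7: →5(L), so W
n=8: →1(L), so W
n=9: →1(L), so W
n=10: →8(W), 3(W), 2(W) — all W, so L
n=11: →4(L), so W
n=12: →10(L), so W
n=13: →5(L), so W
n=14: →12(W), 7(W), 6(W) — all W, so L
n=15: →13(W), 8(W), 7(W) — all W, so L
n=16: →14(L), so W
n=17: →15(L), so W
n=18: →10(L), so W
n=19: →17(W), 12(W), 11(W) — all W, so L
n=20: →18(W), 13(W), 12(W) — all W, so L
n=21: →19(L), so W
n=22: →20(L), so W
n=23: →15(L), so W
n=24: →22(W), 17(W), 16(W) — all W, so L
n=25: →23(W), 18(W), 17(W) — all W, so L
n=26: →24(L), so W
n=27: →25(L), so W
n=28: →20(L), so W
L entries with 0 ≤ n ≤ 28: n = 0, 1, 4, 5, 10, 14, 15, 19, 20, 24, 25; that makes 11.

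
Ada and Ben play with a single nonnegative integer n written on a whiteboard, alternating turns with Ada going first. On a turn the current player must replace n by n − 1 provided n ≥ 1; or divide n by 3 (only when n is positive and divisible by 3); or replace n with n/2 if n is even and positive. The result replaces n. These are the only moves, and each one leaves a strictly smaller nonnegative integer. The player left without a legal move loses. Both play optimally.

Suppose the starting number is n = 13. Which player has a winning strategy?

Ben wins.

Use the standard recursion: the mover loses at a terminal position; elsewhere, the mover wins exactly when some move hands the opponent an L position.
n=0: no move → L
n=1: →0(L), so W
n=2: →1(W) only, which is W, so L
n=3: →2(L), so W
n=4: →2(L), so W
n=5: →4(W) only, which is W, so L
n=6: →2(L), so W
n=7: →6(W) only, which is W, so L
n=8: →7(L), so W
n=9: →3(W), 8(W) — all W, so L
n=10: →5(L), so W
n=11: →10(W) only, which is W, so L
n=12: →11(L), so W
n=13: →12(W) only, which is W, so L
Every move from 13 reaches a W position, so the mover loses.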